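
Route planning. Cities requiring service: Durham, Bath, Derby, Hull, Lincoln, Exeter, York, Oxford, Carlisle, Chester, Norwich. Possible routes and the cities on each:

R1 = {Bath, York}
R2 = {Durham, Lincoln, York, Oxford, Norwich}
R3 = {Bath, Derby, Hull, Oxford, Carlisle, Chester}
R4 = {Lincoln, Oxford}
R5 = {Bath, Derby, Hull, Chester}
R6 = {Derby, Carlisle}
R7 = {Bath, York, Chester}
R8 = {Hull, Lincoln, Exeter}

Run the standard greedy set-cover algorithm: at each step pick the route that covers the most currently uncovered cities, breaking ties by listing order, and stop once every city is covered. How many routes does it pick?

Pick 1: R3 covers 6 new cities (Bath, Derby, Hull, Oxford, Carlisle, Chester).
Pick 2: R2 covers 4 new cities (Durham, Lincoln, York, Norwich).
Pick 3: R8 covers 1 new cities (Exeter).
Greedy uses 3 routes.

3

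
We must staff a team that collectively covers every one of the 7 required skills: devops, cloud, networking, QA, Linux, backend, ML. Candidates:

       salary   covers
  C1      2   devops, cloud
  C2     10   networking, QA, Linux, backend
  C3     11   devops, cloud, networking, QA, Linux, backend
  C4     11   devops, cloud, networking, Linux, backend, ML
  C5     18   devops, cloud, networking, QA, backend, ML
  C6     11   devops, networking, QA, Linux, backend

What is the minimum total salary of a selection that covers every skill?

C2, C4 cover every skill at salary 10 + 11 = 21.
Any cover uses at least 2 candidates; among all covering selections none totals below 21.

21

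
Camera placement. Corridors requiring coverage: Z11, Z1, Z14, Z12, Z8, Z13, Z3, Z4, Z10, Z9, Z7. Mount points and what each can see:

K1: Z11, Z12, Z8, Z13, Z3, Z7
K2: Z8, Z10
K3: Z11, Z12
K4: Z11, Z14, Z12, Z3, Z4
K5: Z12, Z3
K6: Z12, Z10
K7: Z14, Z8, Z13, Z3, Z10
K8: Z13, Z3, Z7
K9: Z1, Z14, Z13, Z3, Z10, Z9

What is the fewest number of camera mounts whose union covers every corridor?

K1, K4, K9 together cover {Z11, Z1, Z14, Z12, Z8, Z13, Z3, Z4, Z10, Z9, Z7} — every corridor.
No 2 of the 9 camera mounts cover everything (all 36 pairs fall short), so 3 is minimum.

3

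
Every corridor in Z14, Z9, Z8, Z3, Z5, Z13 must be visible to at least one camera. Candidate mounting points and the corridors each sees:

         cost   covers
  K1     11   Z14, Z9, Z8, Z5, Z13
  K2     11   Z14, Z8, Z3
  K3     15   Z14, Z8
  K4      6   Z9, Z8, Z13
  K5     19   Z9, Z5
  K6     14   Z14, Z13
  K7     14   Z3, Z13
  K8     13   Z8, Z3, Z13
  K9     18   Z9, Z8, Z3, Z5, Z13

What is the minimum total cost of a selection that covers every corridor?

K1, K2 cover every corridor at cost 11 + 11 = 22.
Any cover uses at least 2 camera mounts; among all covering selections none totals below 22.

22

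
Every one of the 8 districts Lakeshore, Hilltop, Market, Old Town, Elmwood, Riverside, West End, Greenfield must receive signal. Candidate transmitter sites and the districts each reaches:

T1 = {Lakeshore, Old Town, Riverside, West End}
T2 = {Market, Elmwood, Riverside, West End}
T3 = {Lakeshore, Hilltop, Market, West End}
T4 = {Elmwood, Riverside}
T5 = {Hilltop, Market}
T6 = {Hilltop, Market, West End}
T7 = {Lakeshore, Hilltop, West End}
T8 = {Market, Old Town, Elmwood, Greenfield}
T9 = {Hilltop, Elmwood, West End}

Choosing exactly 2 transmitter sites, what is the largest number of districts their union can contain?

Choosing T1, T8 covers {Lakeshore, Market, Old Town, Elmwood, Riverside, West End, Greenfield} — 7 districts.
No choice of 2 transmitter sites does better; here Hilltop is left uncovered.

7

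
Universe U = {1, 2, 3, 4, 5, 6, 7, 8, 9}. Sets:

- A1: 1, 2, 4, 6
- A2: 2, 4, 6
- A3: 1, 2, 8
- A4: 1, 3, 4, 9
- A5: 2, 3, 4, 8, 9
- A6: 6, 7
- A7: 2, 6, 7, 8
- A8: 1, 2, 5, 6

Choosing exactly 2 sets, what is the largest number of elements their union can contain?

Choosing A4, A7 covers {1, 2, 3, 4, 6, 7, 8, 9} — 8 elements.
No choice of 2 sets does better; here 5 is left uncovered.

8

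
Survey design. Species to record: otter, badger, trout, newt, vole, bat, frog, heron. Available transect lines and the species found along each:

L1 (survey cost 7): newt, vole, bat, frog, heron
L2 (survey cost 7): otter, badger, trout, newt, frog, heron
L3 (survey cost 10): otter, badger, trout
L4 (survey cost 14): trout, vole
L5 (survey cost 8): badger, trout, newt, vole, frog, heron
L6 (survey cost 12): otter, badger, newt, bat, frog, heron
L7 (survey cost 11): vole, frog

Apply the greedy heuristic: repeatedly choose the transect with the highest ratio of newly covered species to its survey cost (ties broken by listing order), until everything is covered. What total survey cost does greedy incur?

14

Pick 1: L2 adds 6 new (otter, badger, trout, newt, frog, heron) at survey cost 7 (ratio 6/7).
Pick 2: L1 adds 2 new (vole, bat) at survey cost 7 (ratio 2/7).
Greedy total survey cost: 7 + 7 = 14.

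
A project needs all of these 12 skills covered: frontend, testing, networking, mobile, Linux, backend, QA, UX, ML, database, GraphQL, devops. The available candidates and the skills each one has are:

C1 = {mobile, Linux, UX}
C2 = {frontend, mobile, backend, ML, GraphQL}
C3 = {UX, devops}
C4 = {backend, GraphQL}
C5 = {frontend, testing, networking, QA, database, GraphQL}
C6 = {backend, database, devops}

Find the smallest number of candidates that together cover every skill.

4

C1, C2, C3, C5 together cover {frontend, testing, networking, mobile, Linux, backend, QA, UX, ML, database, GraphQL, devops} — every skill.
No 3 of the 6 candidates cover everything (all 20 triples fall short), so 4 is minimum.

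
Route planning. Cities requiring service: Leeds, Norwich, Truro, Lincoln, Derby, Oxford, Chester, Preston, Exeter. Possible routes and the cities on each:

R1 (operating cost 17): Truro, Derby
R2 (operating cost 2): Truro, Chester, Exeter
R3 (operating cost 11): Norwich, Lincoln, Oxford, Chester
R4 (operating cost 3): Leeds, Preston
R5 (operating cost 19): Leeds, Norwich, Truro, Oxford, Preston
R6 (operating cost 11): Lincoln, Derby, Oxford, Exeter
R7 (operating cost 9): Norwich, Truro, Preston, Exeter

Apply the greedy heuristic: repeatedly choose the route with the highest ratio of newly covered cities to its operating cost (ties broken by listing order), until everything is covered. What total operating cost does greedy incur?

27

Pick 1: R2 adds 3 new (Truro, Chester, Exeter) at operating cost 2 (ratio 3/2).
Pick 2: R4 adds 2 new (Leeds, Preston) at operating cost 3 (ratio 2/3).
Pick 3: R3 adds 3 new (Norwich, Lincoln, Oxford) at operating cost 11 (ratio 3/11).
Pick 4: R6 adds 1 new (Derby) at operating cost 11 (ratio 1/11).
Greedy total operating cost: 2 + 3 + 11 + 11 = 27. (The true optimum is 25, so greedy overshoots here.)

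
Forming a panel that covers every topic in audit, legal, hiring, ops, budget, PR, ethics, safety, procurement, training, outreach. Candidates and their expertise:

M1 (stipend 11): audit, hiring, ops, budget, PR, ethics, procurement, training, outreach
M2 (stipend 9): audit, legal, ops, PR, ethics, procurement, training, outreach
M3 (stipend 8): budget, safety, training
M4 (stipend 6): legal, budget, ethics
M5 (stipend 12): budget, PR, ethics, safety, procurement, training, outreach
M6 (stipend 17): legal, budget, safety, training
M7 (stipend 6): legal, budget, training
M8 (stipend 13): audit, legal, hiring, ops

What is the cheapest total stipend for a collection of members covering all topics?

25

M5, M8 cover every topic at stipend 12 + 13 = 25.
Any cover uses at least 2 members; among all covering selections none totals below 25.
Greedy by coverage-per-stipend would pick M2, M3, M1 for 28 — worse than the optimum 25.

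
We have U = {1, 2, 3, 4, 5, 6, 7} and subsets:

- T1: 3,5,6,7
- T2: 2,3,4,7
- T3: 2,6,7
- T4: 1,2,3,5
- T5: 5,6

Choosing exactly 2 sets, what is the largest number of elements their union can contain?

6

Choosing T1, T2 covers {2, 3, 4, 5, 6, 7} — 6 elements.
No choice of 2 sets does better; here 1 is left uncovered.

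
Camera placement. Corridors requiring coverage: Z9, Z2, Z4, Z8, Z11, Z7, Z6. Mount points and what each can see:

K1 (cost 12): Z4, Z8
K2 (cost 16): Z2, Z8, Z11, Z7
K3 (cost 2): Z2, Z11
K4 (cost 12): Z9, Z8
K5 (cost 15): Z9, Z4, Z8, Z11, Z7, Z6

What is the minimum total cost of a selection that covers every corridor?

K3, K5 cover every corridor at cost 2 + 15 = 17.
Any cover uses at least 2 camera mounts; among all covering selections none totals below 17.

17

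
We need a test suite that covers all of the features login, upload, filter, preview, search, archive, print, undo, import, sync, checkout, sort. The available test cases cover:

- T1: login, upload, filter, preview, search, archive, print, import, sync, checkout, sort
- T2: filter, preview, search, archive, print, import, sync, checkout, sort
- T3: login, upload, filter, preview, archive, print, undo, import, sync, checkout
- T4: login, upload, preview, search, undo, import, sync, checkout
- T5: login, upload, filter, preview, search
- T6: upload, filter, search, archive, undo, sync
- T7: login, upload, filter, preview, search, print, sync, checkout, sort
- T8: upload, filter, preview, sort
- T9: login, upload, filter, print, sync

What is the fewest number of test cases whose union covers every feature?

T1, T3 together cover {login, upload, filter, preview, search, archive, print, undo, import, sync, checkout, sort} — every feature.
No single test case contains all 12 features, so 2 is optimal.

2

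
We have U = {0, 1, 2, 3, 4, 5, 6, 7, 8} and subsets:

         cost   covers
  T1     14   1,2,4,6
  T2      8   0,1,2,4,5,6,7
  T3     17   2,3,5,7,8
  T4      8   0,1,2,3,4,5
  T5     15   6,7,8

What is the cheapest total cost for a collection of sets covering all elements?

T4, T5 cover every element at cost 8 + 15 = 23.
Any cover uses at least 2 sets; among all covering selections none totals below 23.
Greedy by coverage-per-cost would pick T2, T4, T5 for 31 — worse than the optimum 23.

23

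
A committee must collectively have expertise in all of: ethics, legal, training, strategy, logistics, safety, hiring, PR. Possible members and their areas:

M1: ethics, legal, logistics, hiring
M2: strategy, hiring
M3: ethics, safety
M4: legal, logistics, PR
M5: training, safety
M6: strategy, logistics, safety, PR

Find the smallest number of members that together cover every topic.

3

M1, M5, M6 together cover {ethics, legal, training, strategy, logistics, safety, hiring, PR} — every topic.
No 2 of the 6 members cover everything (all 15 pairs fall short), so 3 is minimum.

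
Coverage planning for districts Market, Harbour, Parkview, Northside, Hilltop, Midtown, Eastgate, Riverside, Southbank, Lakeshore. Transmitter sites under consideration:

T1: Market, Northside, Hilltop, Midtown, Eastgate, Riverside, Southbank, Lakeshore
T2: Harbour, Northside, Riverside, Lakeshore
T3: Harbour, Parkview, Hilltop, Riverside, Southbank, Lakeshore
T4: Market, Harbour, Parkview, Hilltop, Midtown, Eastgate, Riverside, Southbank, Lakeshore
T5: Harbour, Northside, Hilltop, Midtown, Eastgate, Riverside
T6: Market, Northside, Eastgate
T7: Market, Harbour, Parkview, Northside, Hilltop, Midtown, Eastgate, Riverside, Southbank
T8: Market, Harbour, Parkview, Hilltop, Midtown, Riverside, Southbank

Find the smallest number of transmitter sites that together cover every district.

T1, T3 together cover {Market, Harbour, Parkview, Northside, Hilltop, Midtown, Eastgate, Riverside, Southbank, Lakeshore} — every district.
No single transmitter site contains all 10 districts, so 2 is optimal.

2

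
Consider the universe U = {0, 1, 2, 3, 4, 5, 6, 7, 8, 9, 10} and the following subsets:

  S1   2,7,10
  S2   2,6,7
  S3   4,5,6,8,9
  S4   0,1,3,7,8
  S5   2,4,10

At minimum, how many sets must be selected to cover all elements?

3

S1, S3, S4 together cover {0, 1, 2, 3, 4, 5, 6, 7, 8, 9, 10} — every element.
No 2 of the 5 sets cover everything (all 10 pairs fall short), so 3 is minimum.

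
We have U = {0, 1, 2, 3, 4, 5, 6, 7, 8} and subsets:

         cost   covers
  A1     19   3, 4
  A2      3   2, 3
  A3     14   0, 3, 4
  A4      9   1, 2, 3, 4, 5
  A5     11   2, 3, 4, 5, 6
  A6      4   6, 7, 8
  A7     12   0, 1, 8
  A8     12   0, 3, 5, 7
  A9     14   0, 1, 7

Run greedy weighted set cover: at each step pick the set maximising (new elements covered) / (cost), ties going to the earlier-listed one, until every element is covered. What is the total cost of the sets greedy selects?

28

Pick 1: A6 adds 3 new (6, 7, 8) at cost 4 (ratio 3/4).
Pick 2: A2 adds 2 new (2, 3) at cost 3 (ratio 2/3).
Pick 3: A4 adds 3 new (1, 4, 5) at cost 9 (ratio 3/9).
Pick 4: A7 adds 1 new (0) at cost 12 (ratio 1/12).
Greedy total cost: 4 + 3 + 9 + 12 = 28. (The true optimum is 25, so greedy overshoots here.)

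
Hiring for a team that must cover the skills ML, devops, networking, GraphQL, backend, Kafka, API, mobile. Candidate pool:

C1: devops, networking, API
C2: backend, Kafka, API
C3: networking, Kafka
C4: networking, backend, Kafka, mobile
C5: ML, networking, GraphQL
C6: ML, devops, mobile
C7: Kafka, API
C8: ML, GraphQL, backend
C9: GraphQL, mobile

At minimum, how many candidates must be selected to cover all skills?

C1, C4, C5 together cover {ML, devops, networking, GraphQL, backend, Kafka, API, mobile} — every skill.
No 2 of the 9 candidates cover everything (all 36 pairs fall short), so 3 is minimum.

3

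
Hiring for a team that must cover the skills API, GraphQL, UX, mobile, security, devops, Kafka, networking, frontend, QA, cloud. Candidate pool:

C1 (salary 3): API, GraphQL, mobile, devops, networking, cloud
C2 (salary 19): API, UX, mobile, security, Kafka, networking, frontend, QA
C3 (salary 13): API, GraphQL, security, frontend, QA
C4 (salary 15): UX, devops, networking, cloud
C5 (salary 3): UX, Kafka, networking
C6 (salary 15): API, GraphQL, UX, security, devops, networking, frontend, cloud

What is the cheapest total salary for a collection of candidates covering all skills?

C1, C3, C5 cover every skill at salary 3 + 13 + 3 = 19.
Any cover uses at least 2 candidates; among all covering selections none totals below 19.

19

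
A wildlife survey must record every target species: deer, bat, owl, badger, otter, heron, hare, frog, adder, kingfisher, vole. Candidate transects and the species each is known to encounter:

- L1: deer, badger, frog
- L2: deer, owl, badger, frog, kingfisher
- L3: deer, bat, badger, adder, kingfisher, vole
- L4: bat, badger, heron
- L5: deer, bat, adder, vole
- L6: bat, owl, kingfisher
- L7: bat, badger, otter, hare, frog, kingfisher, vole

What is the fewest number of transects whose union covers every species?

4

L2, L3, L4, L7 together cover {deer, bat, owl, badger, otter, heron, hare, frog, adder, kingfisher, vole} — every species.
No 3 of the 7 transects cover everything (all 35 triples fall short), so 4 is minimum.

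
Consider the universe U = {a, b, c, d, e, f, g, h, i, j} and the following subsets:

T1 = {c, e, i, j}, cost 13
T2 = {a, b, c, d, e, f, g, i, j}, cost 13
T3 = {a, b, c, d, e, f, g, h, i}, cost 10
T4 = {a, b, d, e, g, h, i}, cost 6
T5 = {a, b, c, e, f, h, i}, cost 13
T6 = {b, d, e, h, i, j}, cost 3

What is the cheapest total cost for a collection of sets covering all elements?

13

T3, T6 cover every element at cost 10 + 3 = 13.
Any cover uses at least 2 sets; among all covering selections none totals below 13.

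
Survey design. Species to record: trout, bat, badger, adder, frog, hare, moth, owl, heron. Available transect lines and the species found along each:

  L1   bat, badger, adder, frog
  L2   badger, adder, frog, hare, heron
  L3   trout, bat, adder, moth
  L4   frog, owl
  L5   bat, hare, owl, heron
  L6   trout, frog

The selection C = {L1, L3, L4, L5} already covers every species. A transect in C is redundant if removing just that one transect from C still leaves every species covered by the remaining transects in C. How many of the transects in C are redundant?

Drop L1: badger uncovered — not redundant.
Drop L3: trout, moth uncovered — not redundant.
Drop L4: the rest still cover every species — redundant.
Drop L5: hare, heron uncovered — not redundant.
1 redundant: L4.

1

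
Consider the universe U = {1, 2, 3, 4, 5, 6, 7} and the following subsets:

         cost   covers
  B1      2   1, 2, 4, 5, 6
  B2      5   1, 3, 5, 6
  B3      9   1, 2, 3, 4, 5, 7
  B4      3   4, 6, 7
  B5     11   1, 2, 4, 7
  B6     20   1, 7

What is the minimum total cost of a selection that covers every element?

B1, B2, B4 cover every element at cost 2 + 5 + 3 = 10.
Any cover uses at least 2 sets; among all covering selections none totals below 10.

10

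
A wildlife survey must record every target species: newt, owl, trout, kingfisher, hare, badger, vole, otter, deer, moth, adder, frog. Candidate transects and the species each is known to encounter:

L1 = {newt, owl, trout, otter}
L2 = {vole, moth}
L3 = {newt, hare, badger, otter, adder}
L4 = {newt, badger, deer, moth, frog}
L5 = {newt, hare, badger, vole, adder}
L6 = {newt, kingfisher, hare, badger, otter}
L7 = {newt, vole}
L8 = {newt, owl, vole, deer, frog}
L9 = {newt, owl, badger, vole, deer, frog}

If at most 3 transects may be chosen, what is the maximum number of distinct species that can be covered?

11

Choosing L1, L4, L5 covers {newt, owl, trout, hare, badger, vole, otter, deer, moth, adder, frog} — 11 species.
No choice of 3 transects does better; here kingfisher is left uncovered.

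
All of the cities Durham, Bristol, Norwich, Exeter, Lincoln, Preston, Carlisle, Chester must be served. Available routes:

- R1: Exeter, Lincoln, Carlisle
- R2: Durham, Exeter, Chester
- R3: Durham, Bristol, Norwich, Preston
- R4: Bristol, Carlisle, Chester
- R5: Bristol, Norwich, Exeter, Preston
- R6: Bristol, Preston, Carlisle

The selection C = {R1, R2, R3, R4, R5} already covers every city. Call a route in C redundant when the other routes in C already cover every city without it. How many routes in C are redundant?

Drop R1: Lincoln uncovered — not redundant.
Drop R2: the rest still cover every city — redundant.
Drop R3: the rest still cover every city — redundant.
Drop R4: the rest still cover every city — redundant.
Drop R5: the rest still cover every city — redundant.
4 redundant: R2, R3, R4, R5.

4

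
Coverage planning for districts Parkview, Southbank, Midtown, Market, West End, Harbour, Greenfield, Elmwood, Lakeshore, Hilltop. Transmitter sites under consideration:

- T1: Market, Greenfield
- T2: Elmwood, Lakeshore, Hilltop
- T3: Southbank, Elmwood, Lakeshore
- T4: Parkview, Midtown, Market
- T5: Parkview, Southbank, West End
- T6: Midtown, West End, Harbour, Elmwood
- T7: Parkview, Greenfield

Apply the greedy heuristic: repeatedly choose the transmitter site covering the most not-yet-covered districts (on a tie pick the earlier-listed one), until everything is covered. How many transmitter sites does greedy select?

4

Pick 1: T6 covers 4 new districts (Midtown, West End, Harbour, Elmwood).
Pick 2: T1 covers 2 new districts (Market, Greenfield).
Pick 3: T2 covers 2 new districts (Lakeshore, Hilltop).
Pick 4: T5 covers 2 new districts (Parkview, Southbank).
Greedy uses 4 transmitter sites.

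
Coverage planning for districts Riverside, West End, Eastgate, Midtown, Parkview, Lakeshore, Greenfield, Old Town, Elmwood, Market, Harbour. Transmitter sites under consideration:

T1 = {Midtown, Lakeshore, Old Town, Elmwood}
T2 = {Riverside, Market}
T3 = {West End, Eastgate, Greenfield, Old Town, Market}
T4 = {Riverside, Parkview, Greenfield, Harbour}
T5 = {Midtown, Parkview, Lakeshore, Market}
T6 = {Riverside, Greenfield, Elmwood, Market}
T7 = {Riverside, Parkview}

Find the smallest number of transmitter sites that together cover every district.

3

T1, T3, T4 together cover {Riverside, West End, Eastgate, Midtown, Parkview, Lakeshore, Greenfield, Old Town, Elmwood, Market, Harbour} — every district.
No 2 of the 7 transmitter sites cover everything (all 21 pairs fall short), so 3 is minimum.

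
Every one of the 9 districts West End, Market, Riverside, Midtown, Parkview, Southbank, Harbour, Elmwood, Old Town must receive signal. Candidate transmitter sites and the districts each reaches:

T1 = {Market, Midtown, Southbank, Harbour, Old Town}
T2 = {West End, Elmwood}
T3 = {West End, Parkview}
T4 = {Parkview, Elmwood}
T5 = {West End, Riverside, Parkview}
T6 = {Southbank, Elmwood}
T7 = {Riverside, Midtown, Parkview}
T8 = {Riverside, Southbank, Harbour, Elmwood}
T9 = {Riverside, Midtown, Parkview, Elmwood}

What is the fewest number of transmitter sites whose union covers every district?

3

T1, T2, T5 together cover {West End, Market, Riverside, Midtown, Parkview, Southbank, Harbour, Elmwood, Old Town} — every district.
No 2 of the 9 transmitter sites cover everything (all 36 pairs fall short), so 3 is minimum.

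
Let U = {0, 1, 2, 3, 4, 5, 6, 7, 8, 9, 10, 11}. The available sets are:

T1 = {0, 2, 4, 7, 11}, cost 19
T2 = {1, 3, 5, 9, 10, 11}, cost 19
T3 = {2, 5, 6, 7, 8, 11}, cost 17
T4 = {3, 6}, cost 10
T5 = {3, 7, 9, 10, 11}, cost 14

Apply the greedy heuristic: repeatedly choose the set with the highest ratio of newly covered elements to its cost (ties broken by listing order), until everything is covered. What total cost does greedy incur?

69

Pick 1: T5 adds 5 new (3, 7, 9, 10, 11) at cost 14 (ratio 5/14).
Pick 2: T3 adds 4 new (2, 5, 6, 8) at cost 17 (ratio 4/17).
Pick 3: T1 adds 2 new (0, 4) at cost 19 (ratio 2/19).
Pick 4: T2 adds 1 new (1) at cost 19 (ratio 1/19).
Greedy total cost: 14 + 17 + 19 + 19 = 69. (The true optimum is 55, so greedy overshoots here.)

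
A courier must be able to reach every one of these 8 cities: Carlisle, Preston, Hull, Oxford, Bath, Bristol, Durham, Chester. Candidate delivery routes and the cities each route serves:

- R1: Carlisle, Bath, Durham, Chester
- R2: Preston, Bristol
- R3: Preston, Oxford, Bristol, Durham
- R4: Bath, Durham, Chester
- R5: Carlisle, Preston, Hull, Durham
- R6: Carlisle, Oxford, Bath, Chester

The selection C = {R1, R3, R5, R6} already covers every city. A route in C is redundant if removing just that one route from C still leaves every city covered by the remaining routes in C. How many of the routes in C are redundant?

2

Drop R1: the rest still cover every city — redundant.
Drop R3: Bristol uncovered — not redundant.
Drop R5: Hull uncovered — not redundant.
Drop R6: the rest still cover every city — redundant.
2 redundant: R1, R6.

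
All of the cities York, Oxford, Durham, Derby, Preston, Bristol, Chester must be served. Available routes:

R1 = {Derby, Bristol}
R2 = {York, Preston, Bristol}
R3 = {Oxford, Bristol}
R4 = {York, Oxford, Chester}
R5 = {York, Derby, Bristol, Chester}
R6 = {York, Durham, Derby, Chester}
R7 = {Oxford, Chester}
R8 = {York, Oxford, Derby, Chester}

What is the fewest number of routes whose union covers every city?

R2, R3, R6 together cover {York, Oxford, Durham, Derby, Preston, Bristol, Chester} — every city.
No 2 of the 8 routes cover everything (all 28 pairs fall short), so 3 is minimum.
Greedy (largest uncovered first) would take R5, R2, R3, R6 — 4 routes — but 3 suffice.

3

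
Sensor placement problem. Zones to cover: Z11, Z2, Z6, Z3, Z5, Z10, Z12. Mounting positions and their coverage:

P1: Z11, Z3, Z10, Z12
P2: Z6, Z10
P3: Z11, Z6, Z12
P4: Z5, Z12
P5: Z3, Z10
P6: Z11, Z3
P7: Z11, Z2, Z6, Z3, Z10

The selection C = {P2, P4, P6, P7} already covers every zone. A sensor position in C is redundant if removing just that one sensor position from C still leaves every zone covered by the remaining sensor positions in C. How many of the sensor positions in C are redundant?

2

Drop P2: the rest still cover every zone — redundant.
Drop P4: Z5, Z12 uncovered — not redundant.
Drop P6: the rest still cover every zone — redundant.
Drop P7: Z2 uncovered — not redundant.
2 redundant: P2, P6.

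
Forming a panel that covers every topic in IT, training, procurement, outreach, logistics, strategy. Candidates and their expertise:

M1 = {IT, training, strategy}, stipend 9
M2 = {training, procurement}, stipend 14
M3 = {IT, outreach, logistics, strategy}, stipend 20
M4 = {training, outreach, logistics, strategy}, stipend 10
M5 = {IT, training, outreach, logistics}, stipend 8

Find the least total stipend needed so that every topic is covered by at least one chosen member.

31

M1, M2, M5 cover every topic at stipend 9 + 14 + 8 = 31.
Any cover uses at least 2 members; among all covering selections none totals below 31.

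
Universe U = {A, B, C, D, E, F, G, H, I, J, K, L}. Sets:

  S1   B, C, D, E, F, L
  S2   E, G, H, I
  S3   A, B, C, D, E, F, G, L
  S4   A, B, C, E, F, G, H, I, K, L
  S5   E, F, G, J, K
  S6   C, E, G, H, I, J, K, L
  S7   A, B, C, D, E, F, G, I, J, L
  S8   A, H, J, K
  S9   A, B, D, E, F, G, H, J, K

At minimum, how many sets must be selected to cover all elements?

S3, S6 together cover {A, B, C, D, E, F, G, H, I, J, K, L} — every element.
No single set contains all 12 elements, so 2 is optimal.

2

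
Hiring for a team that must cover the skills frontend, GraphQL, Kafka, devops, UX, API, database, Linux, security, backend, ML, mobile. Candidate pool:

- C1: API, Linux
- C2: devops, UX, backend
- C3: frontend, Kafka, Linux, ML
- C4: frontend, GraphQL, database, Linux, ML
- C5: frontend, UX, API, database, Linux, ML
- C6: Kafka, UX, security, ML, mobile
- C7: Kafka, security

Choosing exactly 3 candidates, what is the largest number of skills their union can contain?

11

Choosing C2, C4, C6 covers {frontend, GraphQL, Kafka, devops, UX, database, Linux, security, backend, ML, mobile} — 11 skills.
No choice of 3 candidates does better; here API is left uncovered.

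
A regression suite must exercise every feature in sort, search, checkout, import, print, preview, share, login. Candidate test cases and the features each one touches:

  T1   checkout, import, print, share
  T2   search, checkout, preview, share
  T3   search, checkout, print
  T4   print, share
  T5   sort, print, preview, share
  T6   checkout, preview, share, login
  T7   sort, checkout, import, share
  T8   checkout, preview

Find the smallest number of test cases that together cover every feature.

T3, T6, T7 together cover {sort, search, checkout, import, print, preview, share, login} — every feature.
No 2 of the 8 test cases cover everything (all 28 pairs fall short), so 3 is minimum.
Greedy (largest uncovered first) would take T1, T2, T5, T6 — 4 test cases — but 3 suffice.

3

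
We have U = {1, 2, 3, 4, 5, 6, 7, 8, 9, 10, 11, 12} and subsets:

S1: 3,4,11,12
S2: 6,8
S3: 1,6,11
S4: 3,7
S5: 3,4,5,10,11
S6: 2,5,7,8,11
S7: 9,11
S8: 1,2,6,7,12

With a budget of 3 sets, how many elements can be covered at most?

11

Choosing S2, S5, S8 covers {1, 2, 3, 4, 5, 6, 7, 8, 10, 11, 12} — 11 elements.
No choice of 3 sets does better; here 9 is left uncovered.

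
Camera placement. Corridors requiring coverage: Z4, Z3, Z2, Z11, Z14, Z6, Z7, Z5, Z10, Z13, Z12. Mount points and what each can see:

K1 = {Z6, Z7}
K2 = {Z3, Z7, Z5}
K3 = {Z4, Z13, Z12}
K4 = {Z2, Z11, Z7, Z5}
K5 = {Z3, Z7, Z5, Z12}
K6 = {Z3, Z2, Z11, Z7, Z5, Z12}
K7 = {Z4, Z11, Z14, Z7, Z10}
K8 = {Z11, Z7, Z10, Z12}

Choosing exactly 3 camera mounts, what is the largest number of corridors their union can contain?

10

Choosing K1, K6, K7 covers {Z4, Z3, Z2, Z11, Z14, Z6, Z7, Z5, Z10, Z12} — 10 corridors.
No choice of 3 camera mounts does better; here Z13 is left uncovered.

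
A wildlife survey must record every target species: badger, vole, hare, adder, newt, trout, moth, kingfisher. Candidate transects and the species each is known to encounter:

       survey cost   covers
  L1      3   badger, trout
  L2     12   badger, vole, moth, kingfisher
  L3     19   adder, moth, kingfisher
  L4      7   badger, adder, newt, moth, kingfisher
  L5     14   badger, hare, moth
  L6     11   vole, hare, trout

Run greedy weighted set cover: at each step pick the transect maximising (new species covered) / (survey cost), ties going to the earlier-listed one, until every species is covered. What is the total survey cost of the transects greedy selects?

21

Pick 1: L4 adds 5 new (badger, adder, newt, moth, kingfisher) at survey cost 7 (ratio 5/7).
Pick 2: L1 adds 1 new (trout) at survey cost 3 (ratio 1/3).
Pick 3: L6 adds 2 new (vole, hare) at survey cost 11 (ratio 2/11).
Greedy total survey cost: 7 + 3 + 11 = 21. (The true optimum is 18, so greedy overshoots here.)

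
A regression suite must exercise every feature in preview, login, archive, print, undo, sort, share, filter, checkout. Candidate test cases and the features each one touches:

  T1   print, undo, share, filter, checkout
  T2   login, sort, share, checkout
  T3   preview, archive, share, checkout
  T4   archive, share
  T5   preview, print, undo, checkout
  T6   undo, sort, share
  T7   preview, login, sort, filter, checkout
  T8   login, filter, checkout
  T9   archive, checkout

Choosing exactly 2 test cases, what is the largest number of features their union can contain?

Choosing T1, T7 covers {preview, login, print, undo, sort, share, filter, checkout} — 8 features.
No choice of 2 test cases does better; here archive is left uncovered.

8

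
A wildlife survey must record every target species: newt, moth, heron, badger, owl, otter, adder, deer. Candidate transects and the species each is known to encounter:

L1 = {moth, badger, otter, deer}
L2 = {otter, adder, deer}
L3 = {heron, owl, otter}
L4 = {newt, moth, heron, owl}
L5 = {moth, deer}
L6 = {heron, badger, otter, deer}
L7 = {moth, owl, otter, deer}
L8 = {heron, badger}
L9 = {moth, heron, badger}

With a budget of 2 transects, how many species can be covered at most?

7

Choosing L1, L4 covers {newt, moth, heron, badger, owl, otter, deer} — 7 species.
No choice of 2 transects does better; here adder is left uncovered.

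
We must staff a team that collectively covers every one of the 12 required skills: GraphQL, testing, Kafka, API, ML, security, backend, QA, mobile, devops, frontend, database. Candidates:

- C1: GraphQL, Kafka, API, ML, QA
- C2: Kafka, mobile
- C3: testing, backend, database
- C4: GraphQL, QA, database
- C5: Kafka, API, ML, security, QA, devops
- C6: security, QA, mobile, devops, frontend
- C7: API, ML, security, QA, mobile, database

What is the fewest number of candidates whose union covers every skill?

3

C1, C3, C6 together cover {GraphQL, testing, Kafka, API, ML, security, backend, QA, mobile, devops, frontend, database} — every skill.
No 2 of the 7 candidates cover everything (all 21 pairs fall short), so 3 is minimum.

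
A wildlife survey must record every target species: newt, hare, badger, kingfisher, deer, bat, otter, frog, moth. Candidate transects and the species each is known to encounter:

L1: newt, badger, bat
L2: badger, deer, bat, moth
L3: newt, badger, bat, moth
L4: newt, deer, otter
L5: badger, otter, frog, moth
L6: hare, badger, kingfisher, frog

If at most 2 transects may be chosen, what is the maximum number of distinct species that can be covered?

Choosing L2, L6 covers {hare, badger, kingfisher, deer, bat, frog, moth} — 7 species.
No choice of 2 transects does better; here newt, otter are left uncovered.

7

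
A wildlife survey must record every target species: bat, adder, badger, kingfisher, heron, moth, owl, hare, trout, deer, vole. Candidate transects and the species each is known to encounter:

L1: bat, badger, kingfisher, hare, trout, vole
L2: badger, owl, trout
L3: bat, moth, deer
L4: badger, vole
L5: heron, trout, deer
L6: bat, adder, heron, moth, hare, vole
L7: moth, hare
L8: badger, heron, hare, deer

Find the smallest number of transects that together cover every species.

4

L1, L2, L3, L6 together cover {bat, adder, badger, kingfisher, heron, moth, owl, hare, trout, deer, vole} — every species.
No 3 of the 8 transects cover everything (all 56 triples fall short), so 4 is minimum.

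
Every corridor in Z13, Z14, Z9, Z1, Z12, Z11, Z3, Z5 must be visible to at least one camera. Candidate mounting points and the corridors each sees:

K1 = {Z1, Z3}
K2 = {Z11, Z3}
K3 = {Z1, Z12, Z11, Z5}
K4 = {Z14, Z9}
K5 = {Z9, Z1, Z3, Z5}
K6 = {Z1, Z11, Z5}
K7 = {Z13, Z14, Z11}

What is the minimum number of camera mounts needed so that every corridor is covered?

K3, K5, K7 together cover {Z13, Z14, Z9, Z1, Z12, Z11, Z3, Z5} — every corridor.
No 2 of the 7 camera mounts cover everything (all 21 pairs fall short), so 3 is minimum.
Greedy (largest uncovered first) would take K3, K4, K1, K7 — 4 camera mounts — but 3 suffice.

3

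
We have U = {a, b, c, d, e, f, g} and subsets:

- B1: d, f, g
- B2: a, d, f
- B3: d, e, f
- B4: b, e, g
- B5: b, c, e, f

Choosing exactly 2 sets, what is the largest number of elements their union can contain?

Choosing B1, B5 covers {b, c, d, e, f, g} — 6 elements.
No choice of 2 sets does better; here a is left uncovered.

6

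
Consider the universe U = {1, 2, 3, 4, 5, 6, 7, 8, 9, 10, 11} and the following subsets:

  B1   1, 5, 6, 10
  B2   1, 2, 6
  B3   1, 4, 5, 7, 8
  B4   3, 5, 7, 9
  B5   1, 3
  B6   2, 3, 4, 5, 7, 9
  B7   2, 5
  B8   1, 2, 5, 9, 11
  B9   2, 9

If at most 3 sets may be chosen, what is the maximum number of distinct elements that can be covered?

10

Choosing B1, B3, B6 covers {1, 2, 3, 4, 5, 6, 7, 8, 9, 10} — 10 elements.
No choice of 3 sets does better; here 11 is left uncovered.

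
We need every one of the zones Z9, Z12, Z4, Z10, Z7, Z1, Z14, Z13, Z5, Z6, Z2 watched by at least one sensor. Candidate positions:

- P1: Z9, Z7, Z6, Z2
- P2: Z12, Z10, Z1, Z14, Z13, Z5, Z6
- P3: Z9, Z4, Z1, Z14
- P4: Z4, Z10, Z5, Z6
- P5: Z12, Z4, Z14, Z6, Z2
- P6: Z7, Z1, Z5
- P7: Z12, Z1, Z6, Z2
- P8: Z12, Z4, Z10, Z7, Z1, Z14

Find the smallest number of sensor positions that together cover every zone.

3

P1, P2, P3 together cover {Z9, Z12, Z4, Z10, Z7, Z1, Z14, Z13, Z5, Z6, Z2} — every zone.
No 2 of the 8 sensor positions cover everything (all 28 pairs fall short), so 3 is minimum.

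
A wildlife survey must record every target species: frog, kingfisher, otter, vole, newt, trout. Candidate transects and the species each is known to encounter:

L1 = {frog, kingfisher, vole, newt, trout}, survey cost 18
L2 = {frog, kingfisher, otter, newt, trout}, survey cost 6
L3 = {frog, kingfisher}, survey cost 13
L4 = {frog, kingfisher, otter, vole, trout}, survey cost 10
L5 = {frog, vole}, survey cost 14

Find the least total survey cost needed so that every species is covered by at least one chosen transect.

L2, L4 cover every species at survey cost 6 + 10 = 16.
Any cover uses at least 2 transects; among all covering selections none totals below 16.

16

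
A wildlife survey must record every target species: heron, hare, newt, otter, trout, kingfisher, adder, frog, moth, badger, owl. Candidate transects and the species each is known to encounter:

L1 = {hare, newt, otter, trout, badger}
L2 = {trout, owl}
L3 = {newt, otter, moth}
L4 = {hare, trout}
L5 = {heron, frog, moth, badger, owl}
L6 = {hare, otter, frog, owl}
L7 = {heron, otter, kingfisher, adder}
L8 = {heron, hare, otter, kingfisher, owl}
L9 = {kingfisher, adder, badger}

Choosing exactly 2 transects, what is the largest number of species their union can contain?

Choosing L1, L5 covers {heron, hare, newt, otter, trout, frog, moth, badger, owl} — 9 species.
No choice of 2 transects does better; here kingfisher, adder are left uncovered.

9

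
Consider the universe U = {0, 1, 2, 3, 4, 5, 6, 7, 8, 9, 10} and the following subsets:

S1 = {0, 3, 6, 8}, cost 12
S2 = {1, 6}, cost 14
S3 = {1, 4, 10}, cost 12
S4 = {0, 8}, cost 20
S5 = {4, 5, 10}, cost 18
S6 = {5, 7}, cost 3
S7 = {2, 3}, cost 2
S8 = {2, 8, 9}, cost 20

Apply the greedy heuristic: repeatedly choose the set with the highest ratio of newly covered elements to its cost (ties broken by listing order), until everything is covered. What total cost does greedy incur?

Pick 1: S7 adds 2 new (2, 3) at cost 2 (ratio 2/2).
Pick 2: S6 adds 2 new (5, 7) at cost 3 (ratio 2/3).
Pick 3: S1 adds 3 new (0, 6, 8) at cost 12 (ratio 3/12).
Pick 4: S3 adds 3 new (1, 4, 10) at cost 12 (ratio 3/12).
Pick 5: S8 adds 1 new (9) at cost 20 (ratio 1/20).
Greedy total cost: 2 + 3 + 12 + 12 + 20 = 49. (The true optimum is 47, so greedy overshoots here.)

49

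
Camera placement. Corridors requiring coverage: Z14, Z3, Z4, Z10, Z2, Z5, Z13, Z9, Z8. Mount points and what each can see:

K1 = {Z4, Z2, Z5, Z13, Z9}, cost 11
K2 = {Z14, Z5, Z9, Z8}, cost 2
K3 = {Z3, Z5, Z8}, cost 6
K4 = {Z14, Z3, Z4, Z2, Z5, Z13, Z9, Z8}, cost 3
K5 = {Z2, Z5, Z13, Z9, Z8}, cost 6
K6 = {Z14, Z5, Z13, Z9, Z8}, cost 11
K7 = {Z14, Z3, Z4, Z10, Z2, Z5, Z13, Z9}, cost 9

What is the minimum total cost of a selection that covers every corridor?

11

K2, K7 cover every corridor at cost 2 + 9 = 11.
Any cover uses at least 2 camera mounts; among all covering selections none totals below 11.
Greedy by coverage-per-cost would pick K4, K7 for 12 — worse than the optimum 11.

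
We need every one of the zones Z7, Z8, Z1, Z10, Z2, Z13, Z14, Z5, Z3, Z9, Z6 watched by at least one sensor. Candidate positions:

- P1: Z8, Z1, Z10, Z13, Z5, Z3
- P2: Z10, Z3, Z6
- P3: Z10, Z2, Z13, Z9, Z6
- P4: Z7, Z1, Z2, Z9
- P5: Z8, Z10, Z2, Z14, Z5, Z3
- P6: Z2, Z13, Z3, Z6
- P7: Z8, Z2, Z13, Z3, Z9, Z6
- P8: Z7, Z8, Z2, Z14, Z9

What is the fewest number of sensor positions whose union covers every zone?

3

P1, P2, P8 together cover {Z7, Z8, Z1, Z10, Z2, Z13, Z14, Z5, Z3, Z9, Z6} — every zone.
No 2 of the 8 sensor positions cover everything (all 28 pairs fall short), so 3 is minimum.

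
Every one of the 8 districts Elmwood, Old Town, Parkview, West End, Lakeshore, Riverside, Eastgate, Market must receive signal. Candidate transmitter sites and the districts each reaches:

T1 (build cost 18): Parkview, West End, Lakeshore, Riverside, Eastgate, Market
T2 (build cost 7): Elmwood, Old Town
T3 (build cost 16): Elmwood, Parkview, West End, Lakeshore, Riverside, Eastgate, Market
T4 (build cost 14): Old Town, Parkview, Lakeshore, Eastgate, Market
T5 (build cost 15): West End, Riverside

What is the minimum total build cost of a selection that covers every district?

T2, T3 cover every district at build cost 7 + 16 = 23.
Any cover uses at least 2 transmitter sites; among all covering selections none totals below 23.

23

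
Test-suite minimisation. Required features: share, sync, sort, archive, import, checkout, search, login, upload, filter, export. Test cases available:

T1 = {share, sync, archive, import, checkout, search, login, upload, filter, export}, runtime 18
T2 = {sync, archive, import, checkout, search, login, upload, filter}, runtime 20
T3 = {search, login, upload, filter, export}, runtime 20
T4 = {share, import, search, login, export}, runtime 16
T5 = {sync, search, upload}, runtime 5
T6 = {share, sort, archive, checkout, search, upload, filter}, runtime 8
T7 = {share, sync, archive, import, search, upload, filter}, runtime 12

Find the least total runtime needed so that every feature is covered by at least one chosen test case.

T1, T6 cover every feature at runtime 18 + 8 = 26.
Any cover uses at least 2 test cases; among all covering selections none totals below 26.

26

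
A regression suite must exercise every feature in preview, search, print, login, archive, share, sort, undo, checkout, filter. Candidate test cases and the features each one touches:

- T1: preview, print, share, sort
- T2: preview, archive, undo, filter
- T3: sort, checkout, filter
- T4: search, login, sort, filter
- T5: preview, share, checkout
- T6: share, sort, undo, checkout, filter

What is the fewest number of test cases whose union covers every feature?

4

T1, T2, T3, T4 together cover {preview, search, print, login, archive, share, sort, undo, checkout, filter} — every feature.
No 3 of the 6 test cases cover everything (all 20 triples fall short), so 4 is minimum.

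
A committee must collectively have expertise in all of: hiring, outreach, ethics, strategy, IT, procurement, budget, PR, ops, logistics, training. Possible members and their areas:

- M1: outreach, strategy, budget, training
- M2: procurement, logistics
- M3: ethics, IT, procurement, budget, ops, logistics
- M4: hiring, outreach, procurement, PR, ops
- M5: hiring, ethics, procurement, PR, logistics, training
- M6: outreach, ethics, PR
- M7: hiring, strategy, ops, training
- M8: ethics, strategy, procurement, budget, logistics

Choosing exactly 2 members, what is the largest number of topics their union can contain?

9

Choosing M1, M3 covers {outreach, ethics, strategy, IT, procurement, budget, ops, logistics, training} — 9 topics.
No choice of 2 members does better; here hiring, PR are left uncovered.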